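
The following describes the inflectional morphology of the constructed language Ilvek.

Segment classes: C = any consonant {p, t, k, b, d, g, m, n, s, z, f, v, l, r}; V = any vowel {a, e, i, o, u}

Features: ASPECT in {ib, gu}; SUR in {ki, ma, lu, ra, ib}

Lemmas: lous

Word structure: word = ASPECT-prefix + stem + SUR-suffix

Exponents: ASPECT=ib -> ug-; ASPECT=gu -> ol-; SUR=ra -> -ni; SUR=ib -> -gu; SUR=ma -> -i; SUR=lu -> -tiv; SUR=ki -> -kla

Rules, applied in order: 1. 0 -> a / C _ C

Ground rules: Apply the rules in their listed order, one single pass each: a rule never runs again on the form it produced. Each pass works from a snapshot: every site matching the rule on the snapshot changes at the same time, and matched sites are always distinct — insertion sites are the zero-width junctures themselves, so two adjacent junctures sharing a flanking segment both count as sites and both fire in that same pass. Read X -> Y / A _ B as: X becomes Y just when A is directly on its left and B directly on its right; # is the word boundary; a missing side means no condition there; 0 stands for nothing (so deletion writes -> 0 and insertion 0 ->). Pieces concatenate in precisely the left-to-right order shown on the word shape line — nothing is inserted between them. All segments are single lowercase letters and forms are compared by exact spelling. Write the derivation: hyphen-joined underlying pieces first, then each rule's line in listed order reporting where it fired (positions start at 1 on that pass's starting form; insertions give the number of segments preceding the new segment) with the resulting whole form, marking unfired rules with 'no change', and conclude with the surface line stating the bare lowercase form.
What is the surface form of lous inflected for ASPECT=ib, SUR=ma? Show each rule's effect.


underlying: ug-lous-i
1. 0 -> a / C _ C: inserts after position(s) 2: ugalousi
surface: ugalousi


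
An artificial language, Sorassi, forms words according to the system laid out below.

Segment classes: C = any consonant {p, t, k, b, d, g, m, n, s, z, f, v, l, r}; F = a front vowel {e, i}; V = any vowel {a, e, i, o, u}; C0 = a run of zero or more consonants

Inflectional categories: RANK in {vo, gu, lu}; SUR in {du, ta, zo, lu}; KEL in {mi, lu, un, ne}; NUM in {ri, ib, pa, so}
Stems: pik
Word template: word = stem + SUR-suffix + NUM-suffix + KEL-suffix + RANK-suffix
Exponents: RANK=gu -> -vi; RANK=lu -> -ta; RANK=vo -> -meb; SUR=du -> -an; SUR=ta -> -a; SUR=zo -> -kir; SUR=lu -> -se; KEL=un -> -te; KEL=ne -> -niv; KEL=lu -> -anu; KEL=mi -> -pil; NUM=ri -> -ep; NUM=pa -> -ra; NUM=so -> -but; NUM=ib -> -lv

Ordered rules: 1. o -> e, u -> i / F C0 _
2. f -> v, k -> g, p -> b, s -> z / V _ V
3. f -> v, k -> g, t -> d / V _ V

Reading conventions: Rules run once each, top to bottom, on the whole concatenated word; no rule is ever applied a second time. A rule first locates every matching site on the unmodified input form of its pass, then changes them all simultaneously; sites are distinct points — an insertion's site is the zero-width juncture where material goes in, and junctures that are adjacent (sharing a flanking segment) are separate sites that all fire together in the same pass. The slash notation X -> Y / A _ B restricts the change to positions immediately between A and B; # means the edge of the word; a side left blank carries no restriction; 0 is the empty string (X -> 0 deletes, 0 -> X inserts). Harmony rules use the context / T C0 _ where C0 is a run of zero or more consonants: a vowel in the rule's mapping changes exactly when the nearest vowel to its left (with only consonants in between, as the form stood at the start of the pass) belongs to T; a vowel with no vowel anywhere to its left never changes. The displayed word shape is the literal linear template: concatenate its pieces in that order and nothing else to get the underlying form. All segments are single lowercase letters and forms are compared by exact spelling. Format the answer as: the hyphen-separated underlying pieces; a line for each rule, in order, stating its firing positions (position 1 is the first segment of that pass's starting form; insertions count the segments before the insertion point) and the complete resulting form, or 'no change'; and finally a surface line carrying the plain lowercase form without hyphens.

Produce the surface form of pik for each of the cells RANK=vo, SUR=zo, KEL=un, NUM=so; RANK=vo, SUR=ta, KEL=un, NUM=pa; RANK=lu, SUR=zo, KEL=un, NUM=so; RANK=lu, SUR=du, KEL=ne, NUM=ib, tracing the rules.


cell RANK=vo, SUR=zo, KEL=un, NUM=so:
underlying: pik-kir-but-te-meb
1. o -> e, u -> i / F C0 _: fires at position(s) 8: pikkirbittemeb
2. f -> v, k -> g, p -> b, s -> z / V _ V: no change
3. f -> v, k -> g, t -> d / V _ V: no change
surface: pikkirbittemeb

cell RANK=vo, SUR=ta, KEL=un, NUM=pa:
underlying: pik-a-ra-te-meb
1. o -> e, u -> i / F C0 _: no change
2. f -> v, k -> g, p -> b, s -> z / V _ V: fires at position(s) 3: pigaratemeb
3. f -> v, k -> g, t -> d / V _ V: fires at position(s) 7: pigarademeb
surface: pigarademeb

cell RANK=lu, SUR=zo, KEL=un, NUM=so:
underlying: pik-kir-but-te-ta
1. o -> e, u -> i / F C0 _: fires at position(s) 8: pikkirbitteta
2. f -> v, k -> g, p -> b, s -> z / V _ V: no change
3. f -> v, k -> g, t -> d / V _ V: fires at position(s) 12: pikkirbitteda
surface: pikkirbitteda

cell RANK=lu, SUR=du, KEL=ne, NUM=ib:
underlying: pik-an-lv-niv-ta
1. o -> e, u -> i / F C0 _: no change
2. f -> v, k -> g, p -> b, s -> z / V _ V: fires at position(s) 3: piganlvnivta
3. f -> v, k -> g, t -> d / V _ V: no change
surface: piganlvnivta


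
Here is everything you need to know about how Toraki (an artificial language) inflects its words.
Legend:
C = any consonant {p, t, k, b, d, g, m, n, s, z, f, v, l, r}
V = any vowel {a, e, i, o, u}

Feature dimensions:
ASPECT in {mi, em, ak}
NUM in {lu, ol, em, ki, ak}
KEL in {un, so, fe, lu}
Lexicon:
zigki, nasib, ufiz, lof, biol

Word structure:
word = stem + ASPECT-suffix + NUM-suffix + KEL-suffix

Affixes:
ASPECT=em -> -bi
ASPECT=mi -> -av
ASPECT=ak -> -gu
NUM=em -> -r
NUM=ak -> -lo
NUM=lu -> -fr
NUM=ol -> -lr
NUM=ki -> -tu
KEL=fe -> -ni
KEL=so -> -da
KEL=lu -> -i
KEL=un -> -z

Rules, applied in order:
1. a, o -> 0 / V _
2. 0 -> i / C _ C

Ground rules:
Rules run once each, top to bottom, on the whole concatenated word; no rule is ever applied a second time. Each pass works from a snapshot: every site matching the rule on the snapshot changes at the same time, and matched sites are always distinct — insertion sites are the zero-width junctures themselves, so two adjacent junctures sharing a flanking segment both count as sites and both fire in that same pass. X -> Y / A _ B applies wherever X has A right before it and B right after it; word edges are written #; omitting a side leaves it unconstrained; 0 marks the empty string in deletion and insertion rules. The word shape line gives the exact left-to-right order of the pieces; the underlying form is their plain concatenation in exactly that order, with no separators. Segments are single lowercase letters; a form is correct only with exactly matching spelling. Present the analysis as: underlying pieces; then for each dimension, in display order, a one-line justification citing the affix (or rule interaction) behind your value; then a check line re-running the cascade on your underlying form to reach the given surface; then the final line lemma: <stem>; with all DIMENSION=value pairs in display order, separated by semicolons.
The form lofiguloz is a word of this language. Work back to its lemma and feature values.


underlying: lof-gu-lo-z
ASPECT=ak - signalled by the affix -gu
NUM=ak - signalled by the affix -lo
KEL=un - signalled by the affix -z
check: lofguloz -> lofguloz -> lofiguloz
lemma: lof; ASPECT=ak; NUM=ak; KEL=un


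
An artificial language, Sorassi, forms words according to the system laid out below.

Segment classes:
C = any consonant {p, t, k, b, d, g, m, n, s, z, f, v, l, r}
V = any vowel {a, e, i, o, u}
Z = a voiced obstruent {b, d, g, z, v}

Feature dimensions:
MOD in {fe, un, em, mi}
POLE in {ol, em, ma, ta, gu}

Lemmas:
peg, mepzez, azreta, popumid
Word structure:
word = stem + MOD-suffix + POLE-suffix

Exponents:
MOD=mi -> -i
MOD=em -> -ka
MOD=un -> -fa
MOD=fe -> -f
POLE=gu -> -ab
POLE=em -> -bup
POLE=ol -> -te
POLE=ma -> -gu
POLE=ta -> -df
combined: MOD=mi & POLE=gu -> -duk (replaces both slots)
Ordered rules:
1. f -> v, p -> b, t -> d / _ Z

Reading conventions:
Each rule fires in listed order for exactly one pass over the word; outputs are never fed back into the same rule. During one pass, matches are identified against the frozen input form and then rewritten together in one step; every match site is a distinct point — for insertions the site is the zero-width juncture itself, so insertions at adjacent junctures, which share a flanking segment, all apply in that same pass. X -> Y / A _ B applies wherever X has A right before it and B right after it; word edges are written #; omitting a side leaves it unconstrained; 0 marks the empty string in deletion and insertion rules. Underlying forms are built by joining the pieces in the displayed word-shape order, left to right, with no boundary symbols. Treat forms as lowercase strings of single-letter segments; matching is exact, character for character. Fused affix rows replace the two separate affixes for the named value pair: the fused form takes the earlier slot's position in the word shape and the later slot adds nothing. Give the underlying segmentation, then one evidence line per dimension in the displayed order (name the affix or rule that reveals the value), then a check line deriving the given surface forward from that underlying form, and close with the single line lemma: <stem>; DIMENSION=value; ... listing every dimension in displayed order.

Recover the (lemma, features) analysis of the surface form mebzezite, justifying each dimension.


underlying: mepzez-i-te
MOD=mi - signalled by the affix -i
POLE=ol - signalled by the affix -te
check: mepzezite -> mebzezite
lemma: mepzez; MOD=mi; POLE=ol


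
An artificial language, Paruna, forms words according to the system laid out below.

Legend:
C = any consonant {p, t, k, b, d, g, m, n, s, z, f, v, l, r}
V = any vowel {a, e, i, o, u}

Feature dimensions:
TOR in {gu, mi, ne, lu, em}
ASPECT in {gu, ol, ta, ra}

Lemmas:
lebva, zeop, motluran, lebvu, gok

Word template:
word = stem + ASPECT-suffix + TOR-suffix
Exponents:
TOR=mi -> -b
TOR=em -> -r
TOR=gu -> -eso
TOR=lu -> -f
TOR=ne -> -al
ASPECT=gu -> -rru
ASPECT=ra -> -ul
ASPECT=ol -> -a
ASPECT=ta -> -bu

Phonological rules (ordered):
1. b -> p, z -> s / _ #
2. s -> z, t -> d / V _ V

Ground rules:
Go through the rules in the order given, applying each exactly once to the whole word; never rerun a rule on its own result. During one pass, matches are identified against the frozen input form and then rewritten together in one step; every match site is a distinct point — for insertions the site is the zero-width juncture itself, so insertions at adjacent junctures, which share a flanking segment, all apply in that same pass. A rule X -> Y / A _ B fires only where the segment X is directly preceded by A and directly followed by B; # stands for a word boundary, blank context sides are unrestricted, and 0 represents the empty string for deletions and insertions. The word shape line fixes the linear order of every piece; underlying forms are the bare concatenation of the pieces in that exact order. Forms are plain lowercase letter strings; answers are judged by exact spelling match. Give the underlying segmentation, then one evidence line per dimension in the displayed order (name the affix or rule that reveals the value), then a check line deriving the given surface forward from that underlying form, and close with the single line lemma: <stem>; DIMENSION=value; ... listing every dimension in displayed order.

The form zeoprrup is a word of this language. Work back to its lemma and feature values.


underlying: zeop-rru-b
TOR=mi - signalled by the affix -b
ASPECT=gu - signalled by the affix -rru
check: zeoprrub -> zeoprrup -> zeoprrup
lemma: zeop; TOR=mi; ASPECT=gu


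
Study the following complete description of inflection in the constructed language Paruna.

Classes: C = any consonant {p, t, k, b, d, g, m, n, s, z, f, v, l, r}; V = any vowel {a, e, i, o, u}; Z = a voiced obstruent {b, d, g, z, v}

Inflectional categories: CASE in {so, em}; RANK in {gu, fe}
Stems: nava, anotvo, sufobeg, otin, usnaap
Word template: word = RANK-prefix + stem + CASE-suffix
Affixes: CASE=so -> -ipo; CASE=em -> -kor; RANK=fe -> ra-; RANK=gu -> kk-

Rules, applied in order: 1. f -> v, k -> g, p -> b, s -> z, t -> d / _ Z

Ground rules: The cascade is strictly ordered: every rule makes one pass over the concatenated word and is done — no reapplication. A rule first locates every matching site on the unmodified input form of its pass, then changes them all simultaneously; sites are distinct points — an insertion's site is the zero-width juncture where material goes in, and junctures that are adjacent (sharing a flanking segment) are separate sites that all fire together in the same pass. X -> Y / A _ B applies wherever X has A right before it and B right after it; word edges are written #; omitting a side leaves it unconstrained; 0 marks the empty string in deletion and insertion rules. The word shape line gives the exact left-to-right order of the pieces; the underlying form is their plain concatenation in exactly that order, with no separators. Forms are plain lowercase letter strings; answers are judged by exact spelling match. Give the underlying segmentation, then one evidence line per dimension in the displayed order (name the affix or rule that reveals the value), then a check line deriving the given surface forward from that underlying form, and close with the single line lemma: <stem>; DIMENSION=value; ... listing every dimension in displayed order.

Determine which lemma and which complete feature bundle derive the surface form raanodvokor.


underlying: ra-anotvo-kor
CASE=em - signalled by the affix -kor
RANK=fe - signalled by the affix ra-
check: raanotvokor -> raanodvokor
lemma: anotvo; CASE=em; RANK=fe


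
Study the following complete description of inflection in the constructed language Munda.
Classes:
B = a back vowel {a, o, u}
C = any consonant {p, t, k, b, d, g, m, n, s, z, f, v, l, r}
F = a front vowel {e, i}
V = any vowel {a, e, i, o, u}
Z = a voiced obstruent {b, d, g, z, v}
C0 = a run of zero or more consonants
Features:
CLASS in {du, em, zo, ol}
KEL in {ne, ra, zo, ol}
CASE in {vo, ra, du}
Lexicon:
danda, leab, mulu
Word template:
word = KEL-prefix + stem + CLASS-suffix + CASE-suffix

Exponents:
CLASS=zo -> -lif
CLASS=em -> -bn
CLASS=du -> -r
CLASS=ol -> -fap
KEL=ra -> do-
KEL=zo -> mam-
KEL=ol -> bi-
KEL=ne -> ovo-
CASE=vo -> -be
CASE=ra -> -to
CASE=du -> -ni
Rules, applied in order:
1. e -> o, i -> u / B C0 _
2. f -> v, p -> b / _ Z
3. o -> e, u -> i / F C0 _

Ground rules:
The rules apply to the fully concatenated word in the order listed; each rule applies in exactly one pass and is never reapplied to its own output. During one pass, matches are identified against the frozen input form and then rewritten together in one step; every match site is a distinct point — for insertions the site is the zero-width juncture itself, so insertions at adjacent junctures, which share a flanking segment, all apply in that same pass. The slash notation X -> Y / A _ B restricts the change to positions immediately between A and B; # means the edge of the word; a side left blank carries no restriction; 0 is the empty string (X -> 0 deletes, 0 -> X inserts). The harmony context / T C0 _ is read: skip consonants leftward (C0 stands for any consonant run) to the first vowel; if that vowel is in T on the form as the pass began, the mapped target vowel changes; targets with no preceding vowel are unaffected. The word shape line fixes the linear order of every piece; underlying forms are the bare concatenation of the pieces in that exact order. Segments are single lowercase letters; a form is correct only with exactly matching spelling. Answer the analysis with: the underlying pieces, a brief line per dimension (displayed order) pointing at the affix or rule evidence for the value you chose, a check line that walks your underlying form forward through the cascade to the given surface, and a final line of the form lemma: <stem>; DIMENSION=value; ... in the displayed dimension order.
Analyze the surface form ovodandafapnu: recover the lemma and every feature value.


underlying: ovo-danda-fap-ni
CLASS=ol - signalled by the affix -fap
KEL=ne - signalled by the affix ovo-
CASE=du - signalled by the affix -ni
check: ovodandafapni -> ovodandafapnu -> ovodandafapnu -> ovodandafapnu
lemma: danda; CLASS=ol; KEL=ne; CASE=du


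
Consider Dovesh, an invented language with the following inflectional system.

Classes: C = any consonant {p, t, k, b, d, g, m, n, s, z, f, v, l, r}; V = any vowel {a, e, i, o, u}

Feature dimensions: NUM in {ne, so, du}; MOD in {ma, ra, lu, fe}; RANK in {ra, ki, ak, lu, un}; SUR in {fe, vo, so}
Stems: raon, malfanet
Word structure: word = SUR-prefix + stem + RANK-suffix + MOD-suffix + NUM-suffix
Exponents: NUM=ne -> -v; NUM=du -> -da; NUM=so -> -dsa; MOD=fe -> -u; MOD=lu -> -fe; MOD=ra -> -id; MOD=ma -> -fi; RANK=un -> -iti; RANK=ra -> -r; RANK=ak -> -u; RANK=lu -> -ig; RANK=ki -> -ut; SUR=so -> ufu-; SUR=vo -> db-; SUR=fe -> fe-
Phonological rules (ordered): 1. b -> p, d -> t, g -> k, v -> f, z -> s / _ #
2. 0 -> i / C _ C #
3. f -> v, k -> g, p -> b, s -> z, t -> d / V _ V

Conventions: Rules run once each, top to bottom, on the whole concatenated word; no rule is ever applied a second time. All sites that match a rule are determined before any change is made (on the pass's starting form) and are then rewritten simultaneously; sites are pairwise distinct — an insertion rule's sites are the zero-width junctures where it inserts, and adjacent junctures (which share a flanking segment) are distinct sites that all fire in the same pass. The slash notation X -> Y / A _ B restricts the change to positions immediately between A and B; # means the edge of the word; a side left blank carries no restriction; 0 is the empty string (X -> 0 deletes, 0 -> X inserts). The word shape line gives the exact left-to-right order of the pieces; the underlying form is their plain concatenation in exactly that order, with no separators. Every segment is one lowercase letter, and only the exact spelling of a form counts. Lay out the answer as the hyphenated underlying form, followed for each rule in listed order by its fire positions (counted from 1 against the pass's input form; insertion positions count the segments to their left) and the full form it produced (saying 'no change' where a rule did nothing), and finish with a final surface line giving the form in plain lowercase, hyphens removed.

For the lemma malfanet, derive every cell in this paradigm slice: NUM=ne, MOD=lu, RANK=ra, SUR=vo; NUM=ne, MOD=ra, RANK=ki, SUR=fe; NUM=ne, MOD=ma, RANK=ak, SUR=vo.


cell NUM=ne, MOD=lu, RANK=ra, SUR=vo:
underlying: db-malfanet-r-fe-v
1. b -> p, d -> t, g -> k, v -> f, z -> s / _ #: fires at position(s) 14: dbmalfanetrfef
2. 0 -> i / C _ C #: no change
3. f -> v, k -> g, p -> b, s -> z, t -> d / V _ V: no change
surface: dbmalfanetrfef

cell NUM=ne, MOD=ra, RANK=ki, SUR=fe:
underlying: fe-malfanet-ut-id-v
1. b -> p, d -> t, g -> k, v -> f, z -> s / _ #: fires at position(s) 15: femalfanetutidf
2. 0 -> i / C _ C #: inserts after position(s) 14: femalfanetutidif
3. f -> v, k -> g, p -> b, s -> z, t -> d / V _ V: fires at position(s) 10, 12: femalfanedudidif
surface: femalfanedudidif

cell NUM=ne, MOD=ma, RANK=ak, SUR=vo:
underlying: db-malfanet-u-fi-v
1. b -> p, d -> t, g -> k, v -> f, z -> s / _ #: fires at position(s) 14: dbmalfanetufif
2. 0 -> i / C _ C #: no change
3. f -> v, k -> g, p -> b, s -> z, t -> d / V _ V: fires at position(s) 10, 12: dbmalfaneduvif
surface: dbmalfaneduvif


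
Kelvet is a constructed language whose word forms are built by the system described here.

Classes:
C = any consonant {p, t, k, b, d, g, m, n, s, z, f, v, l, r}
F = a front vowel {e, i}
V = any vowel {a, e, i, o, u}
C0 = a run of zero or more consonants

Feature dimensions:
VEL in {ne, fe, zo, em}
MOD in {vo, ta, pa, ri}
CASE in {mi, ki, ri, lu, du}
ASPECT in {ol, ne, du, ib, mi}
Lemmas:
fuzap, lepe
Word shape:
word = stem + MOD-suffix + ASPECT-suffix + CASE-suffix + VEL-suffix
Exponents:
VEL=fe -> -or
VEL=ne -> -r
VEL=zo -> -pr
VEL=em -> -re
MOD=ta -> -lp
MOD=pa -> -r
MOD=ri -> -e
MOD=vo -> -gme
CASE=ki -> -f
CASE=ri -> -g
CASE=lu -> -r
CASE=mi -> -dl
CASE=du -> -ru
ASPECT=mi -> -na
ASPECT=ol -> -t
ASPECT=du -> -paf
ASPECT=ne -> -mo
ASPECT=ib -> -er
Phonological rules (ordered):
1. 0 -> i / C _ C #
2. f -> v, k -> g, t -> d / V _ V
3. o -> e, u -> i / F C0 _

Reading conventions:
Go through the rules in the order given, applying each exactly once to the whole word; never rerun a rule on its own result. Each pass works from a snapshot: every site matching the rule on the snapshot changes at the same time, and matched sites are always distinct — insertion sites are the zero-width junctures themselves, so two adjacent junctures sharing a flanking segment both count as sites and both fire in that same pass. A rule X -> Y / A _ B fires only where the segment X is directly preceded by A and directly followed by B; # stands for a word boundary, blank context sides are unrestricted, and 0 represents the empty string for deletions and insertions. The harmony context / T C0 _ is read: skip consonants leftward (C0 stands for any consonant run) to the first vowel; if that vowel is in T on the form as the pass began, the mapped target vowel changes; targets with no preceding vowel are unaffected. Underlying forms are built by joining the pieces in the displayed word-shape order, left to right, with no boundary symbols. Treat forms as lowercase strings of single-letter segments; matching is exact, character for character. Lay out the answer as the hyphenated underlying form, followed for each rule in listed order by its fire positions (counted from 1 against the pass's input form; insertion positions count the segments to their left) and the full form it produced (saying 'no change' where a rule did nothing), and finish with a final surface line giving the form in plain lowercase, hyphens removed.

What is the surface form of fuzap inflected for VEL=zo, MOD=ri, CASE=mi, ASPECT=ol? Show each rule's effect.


underlying: fuzap-e-t-dl-pr
1. 0 -> i / C _ C #: inserts after position(s) 10: fuzapetdlpir
2. f -> v, k -> g, t -> d / V _ V: no change
3. o -> e, u -> i / F C0 _: no change
surface: fuzapetdlpir


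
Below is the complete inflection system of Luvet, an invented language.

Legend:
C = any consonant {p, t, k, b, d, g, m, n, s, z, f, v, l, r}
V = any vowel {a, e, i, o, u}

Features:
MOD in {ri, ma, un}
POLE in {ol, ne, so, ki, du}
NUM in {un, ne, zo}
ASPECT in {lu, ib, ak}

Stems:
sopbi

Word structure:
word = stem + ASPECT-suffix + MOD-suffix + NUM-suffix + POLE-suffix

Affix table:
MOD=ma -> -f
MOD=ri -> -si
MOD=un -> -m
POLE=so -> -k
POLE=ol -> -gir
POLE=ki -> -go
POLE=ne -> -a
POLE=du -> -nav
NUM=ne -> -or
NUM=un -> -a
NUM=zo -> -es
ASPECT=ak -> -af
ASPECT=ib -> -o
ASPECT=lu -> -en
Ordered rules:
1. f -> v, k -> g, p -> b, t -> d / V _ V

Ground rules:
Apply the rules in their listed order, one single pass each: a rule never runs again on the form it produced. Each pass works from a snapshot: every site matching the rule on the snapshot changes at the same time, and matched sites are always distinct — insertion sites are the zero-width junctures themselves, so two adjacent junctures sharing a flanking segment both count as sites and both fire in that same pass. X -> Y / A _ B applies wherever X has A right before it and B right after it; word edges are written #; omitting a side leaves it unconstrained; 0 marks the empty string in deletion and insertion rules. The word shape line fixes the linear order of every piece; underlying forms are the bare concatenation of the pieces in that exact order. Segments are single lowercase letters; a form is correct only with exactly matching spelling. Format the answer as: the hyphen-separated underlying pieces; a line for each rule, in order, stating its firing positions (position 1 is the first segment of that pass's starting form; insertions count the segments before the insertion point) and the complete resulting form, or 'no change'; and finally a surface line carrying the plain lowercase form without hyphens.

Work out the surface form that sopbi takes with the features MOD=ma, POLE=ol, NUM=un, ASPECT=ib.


underlying: sopbi-o-f-a-gir
1. f -> v, k -> g, p -> b, t -> d / V _ V: fires at position(s) 7: sopbiovagir
surface: sopbiovagir


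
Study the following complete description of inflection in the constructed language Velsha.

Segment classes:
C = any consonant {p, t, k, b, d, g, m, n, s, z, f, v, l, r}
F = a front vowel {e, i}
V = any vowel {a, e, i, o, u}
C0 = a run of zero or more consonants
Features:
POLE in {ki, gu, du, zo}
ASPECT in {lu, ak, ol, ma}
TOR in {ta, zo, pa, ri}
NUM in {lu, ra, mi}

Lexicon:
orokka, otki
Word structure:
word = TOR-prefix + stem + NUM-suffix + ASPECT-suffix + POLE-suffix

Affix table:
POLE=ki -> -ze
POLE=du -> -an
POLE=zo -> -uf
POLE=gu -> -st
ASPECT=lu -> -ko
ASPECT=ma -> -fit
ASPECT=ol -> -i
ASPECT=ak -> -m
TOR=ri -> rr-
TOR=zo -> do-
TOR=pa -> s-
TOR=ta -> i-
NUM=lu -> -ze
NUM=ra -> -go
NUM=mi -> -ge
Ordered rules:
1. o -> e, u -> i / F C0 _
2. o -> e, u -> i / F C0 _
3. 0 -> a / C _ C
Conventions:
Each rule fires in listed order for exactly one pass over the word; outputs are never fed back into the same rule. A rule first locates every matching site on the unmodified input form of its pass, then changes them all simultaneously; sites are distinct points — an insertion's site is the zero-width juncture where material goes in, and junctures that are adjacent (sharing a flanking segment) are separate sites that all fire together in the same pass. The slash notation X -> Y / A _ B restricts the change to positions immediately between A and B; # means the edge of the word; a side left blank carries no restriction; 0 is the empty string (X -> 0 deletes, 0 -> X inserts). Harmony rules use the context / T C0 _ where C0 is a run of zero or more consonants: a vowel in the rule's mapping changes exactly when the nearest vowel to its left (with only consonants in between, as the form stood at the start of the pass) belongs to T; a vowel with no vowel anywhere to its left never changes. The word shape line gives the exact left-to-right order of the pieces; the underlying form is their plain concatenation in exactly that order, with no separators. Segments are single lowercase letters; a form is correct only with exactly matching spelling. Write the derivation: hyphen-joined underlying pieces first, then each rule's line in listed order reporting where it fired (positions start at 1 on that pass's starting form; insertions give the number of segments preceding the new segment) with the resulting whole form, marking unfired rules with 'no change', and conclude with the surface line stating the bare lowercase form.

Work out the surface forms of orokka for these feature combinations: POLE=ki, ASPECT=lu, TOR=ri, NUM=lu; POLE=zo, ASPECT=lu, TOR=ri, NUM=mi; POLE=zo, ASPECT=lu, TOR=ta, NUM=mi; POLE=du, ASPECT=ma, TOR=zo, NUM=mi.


cell POLE=ki, ASPECT=lu, TOR=ri, NUM=lu:
underlying: rr-orokka-ze-ko-ze
1. o -> e, u -> i / F C0 _: fires at position(s) 12: rrorokkazekeze
2. o -> e, u -> i / F C0 _: no change
3. 0 -> a / C _ C: inserts after position(s) 1, 6: rarorokakazekeze
surface: rarorokakazekeze

cell POLE=zo, ASPECT=lu, TOR=ri, NUM=mi:
underlying: rr-orokka-ge-ko-uf
1. o -> e, u -> i / F C0 _: fires at position(s) 12: rrorokkagekeuf
2. o -> e, u -> i / F C0 _: fires at position(s) 13: rrorokkagekeif
3. 0 -> a / C _ C: inserts after position(s) 1, 6: rarorokakagekeif
surface: rarorokakagekeif

cell POLE=zo, ASPECT=lu, TOR=ta, NUM=mi:
underlying: i-orokka-ge-ko-uf
1. o -> e, u -> i / F C0 _: fires at position(s) 2, 11: ierokkagekeuf
2. o -> e, u -> i / F C0 _: fires at position(s) 4, 12: ierekkagekeif
3. 0 -> a / C _ C: inserts after position(s) 5: ierekakagekeif
surface: ierekakagekeif

cell POLE=du, ASPECT=ma, TOR=zo, NUM=mi:
underlying: do-orokka-ge-fit-an
1. o -> e, u -> i / F C0 _: no change
2. o -> e, u -> i / F C0 _: no change
3. 0 -> a / C _ C: inserts after position(s) 6: doorokakagefitan
surface: doorokakagefitan


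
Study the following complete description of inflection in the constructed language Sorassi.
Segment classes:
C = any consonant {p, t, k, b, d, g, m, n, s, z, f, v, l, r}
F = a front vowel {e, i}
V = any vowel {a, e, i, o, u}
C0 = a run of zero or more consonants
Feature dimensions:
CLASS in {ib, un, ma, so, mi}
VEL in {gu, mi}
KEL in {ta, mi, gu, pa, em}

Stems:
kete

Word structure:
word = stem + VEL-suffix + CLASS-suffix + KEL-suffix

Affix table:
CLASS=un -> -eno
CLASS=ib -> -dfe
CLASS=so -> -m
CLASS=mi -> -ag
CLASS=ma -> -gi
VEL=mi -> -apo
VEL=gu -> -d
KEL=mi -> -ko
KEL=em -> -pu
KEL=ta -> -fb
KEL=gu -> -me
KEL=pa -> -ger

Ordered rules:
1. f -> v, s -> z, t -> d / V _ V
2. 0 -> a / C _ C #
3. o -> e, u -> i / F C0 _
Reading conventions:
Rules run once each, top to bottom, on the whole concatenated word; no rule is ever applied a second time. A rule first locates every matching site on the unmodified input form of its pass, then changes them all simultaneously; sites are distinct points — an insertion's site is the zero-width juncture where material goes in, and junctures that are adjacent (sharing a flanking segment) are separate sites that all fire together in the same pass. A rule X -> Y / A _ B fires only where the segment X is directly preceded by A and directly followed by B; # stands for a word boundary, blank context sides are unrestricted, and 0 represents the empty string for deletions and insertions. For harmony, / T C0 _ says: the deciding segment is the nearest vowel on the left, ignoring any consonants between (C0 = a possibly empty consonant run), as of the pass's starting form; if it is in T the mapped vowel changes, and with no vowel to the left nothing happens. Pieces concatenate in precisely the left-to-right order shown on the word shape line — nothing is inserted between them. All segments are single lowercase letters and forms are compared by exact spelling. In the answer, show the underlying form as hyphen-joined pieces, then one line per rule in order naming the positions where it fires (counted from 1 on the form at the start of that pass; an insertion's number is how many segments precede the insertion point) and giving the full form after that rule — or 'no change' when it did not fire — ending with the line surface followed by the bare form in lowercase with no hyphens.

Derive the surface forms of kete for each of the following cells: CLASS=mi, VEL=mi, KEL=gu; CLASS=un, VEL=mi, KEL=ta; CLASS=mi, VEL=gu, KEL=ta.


cell CLASS=mi, VEL=mi, KEL=gu:
underlying: kete-apo-ag-me
1. f -> v, s -> z, t -> d / V _ V: fires at position(s) 3: kedeapoagme
2. 0 -> a / C _ C #: no change
3. o -> e, u -> i / F C0 _: no change
surface: kedeapoagme

cell CLASS=un, VEL=mi, KEL=ta:
underlying: kete-apo-eno-fb
1. f -> v, s -> z, t -> d / V _ V: fires at position(s) 3: kedeapoenofb
2. 0 -> a / C _ C #: inserts after position(s) 11: kedeapoenofab
3. o -> e, u -> i / F C0 _: fires at position(s) 10: kedeapoenefab
surface: kedeapoenefab

cell CLASS=mi, VEL=gu, KEL=ta:
underlying: kete-d-ag-fb
1. f -> v, s -> z, t -> d / V _ V: fires at position(s) 3: kededagfb
2. 0 -> a / C _ C #: inserts after position(s) 8: kededagfab
3. o -> e, u -> i / F C0 _: no change
surface: kededagfab


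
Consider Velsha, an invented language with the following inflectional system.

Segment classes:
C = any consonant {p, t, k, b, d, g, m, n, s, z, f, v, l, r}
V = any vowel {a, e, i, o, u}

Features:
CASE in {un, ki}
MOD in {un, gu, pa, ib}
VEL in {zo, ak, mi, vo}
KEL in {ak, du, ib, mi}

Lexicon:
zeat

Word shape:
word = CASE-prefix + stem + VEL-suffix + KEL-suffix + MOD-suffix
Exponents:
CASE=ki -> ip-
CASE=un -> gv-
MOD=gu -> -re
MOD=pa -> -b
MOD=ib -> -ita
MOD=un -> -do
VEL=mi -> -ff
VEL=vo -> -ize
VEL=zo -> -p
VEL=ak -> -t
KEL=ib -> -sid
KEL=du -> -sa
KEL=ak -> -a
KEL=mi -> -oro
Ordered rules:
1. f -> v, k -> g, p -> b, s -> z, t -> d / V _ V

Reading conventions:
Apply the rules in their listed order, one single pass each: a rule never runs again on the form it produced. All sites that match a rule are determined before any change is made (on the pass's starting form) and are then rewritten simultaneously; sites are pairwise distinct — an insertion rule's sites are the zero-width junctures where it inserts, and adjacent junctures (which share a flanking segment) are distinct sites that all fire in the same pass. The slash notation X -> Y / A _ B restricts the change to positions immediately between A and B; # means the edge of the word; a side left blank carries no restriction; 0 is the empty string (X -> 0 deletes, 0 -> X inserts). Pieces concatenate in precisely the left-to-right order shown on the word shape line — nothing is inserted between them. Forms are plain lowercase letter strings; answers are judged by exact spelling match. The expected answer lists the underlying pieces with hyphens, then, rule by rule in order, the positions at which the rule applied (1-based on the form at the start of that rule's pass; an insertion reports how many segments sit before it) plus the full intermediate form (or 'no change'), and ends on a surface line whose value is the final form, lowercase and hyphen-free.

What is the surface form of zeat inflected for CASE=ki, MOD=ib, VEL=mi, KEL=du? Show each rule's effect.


underlying: ip-zeat-ff-sa-ita
1. f -> v, k -> g, p -> b, s -> z, t -> d / V _ V: fires at position(s) 12: ipzeatffsaida
surface: ipzeatffsaida


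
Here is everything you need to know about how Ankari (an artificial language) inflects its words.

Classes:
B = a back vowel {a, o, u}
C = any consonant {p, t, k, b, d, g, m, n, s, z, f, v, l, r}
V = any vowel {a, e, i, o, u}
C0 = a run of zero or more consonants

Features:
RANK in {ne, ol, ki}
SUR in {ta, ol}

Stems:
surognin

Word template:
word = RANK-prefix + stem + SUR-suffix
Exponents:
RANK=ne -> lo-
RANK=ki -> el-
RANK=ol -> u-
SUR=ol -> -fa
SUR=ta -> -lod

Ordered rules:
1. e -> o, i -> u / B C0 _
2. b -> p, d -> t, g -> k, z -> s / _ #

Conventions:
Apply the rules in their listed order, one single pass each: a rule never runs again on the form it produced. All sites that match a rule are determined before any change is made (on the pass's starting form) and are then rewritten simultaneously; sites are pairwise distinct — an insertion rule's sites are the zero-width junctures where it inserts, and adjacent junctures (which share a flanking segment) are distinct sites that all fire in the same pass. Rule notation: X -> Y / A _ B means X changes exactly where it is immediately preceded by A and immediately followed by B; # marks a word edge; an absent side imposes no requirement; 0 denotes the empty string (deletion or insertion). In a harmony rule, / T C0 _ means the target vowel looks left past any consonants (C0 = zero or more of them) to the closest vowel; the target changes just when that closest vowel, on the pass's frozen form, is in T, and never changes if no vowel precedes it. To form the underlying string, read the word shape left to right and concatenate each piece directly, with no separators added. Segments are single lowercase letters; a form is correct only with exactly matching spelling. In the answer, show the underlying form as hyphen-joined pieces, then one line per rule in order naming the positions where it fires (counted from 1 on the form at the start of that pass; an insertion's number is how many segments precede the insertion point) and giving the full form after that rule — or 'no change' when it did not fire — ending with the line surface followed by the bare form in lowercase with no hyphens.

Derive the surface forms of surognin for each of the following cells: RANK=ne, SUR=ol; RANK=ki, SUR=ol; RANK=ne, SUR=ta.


cell RANK=ne, SUR=ol:
underlying: lo-surognin-fa
1. e -> o, i -> u / B C0 _: fires at position(s) 9: losurognunfa
2. b -> p, d -> t, g -> k, z -> s / _ #: no change
surface: losurognunfa

cell RANK=ki, SUR=ol:
underlying: el-surognin-fa
1. e -> o, i -> u / B C0 _: fires at position(s) 9: elsurognunfa
2. b -> p, d -> t, g -> k, z -> s / _ #: no change
surface: elsurognunfa

cell RANK=ne, SUR=ta:
underlying: lo-surognin-lod
1. e -> o, i -> u / B C0 _: fires at position(s) 9: losurognunlod
2. b -> p, d -> t, g -> k, z -> s / _ #: fires at position(s) 13: losurognunlot
surface: losurognunlot


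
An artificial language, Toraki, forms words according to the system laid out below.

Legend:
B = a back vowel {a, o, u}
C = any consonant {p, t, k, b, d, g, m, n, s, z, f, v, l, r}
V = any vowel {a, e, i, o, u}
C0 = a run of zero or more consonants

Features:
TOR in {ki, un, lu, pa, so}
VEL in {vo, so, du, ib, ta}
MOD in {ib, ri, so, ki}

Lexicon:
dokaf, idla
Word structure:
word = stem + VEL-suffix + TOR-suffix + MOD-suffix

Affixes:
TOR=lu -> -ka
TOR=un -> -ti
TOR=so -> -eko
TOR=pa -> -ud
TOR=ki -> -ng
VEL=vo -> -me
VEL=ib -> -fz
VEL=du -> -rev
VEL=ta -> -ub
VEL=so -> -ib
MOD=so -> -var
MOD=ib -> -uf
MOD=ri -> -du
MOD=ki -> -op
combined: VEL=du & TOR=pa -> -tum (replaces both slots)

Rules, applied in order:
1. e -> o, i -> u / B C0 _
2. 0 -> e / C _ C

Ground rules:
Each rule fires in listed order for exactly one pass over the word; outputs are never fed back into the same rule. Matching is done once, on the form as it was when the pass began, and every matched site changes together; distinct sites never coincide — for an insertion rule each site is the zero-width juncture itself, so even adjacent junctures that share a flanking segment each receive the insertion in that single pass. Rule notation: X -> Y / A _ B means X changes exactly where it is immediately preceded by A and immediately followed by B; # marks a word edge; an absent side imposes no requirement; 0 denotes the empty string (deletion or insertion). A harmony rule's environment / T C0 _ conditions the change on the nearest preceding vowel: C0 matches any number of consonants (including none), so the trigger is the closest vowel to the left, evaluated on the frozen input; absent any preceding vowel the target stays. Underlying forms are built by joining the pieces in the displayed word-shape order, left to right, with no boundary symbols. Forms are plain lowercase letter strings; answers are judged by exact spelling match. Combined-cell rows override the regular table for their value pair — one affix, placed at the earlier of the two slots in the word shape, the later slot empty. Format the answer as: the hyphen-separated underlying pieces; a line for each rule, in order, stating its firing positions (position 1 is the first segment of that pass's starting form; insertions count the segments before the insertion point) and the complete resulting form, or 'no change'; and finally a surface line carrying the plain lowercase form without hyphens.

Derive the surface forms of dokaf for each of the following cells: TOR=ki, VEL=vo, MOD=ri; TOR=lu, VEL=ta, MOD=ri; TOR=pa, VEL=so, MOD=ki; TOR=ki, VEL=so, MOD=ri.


cell TOR=ki, VEL=vo, MOD=ri:
underlying: dokaf-me-ng-du
1. e -> o, i -> u / B C0 _: fires at position(s) 7: dokafmongdu
2. 0 -> e / C _ C: inserts after position(s) 5, 8, 9: dokafemonegedu
surface: dokafemonegedu

cell TOR=lu, VEL=ta, MOD=ri:
underlying: dokaf-ub-ka-du
1. e -> o, i -> u / B C0 _: no change
2. 0 -> e / C _ C: inserts after position(s) 7: dokafubekadu
surface: dokafubekadu

cell TOR=pa, VEL=so, MOD=ki:
underlying: dokaf-ib-ud-op
1. e -> o, i -> u / B C0 _: fires at position(s) 6: dokafubudop
2. 0 -> e / C _ C: no change
surface: dokafubudop

cell TOR=ki, VEL=so, MOD=ri:
underlying: dokaf-ib-ng-du
1. e -> o, i -> u / B C0 _: fires at position(s) 6: dokafubngdu
2. 0 -> e / C _ C: inserts after position(s) 7, 8, 9: dokafubenegedu
surface: dokafubenegedu


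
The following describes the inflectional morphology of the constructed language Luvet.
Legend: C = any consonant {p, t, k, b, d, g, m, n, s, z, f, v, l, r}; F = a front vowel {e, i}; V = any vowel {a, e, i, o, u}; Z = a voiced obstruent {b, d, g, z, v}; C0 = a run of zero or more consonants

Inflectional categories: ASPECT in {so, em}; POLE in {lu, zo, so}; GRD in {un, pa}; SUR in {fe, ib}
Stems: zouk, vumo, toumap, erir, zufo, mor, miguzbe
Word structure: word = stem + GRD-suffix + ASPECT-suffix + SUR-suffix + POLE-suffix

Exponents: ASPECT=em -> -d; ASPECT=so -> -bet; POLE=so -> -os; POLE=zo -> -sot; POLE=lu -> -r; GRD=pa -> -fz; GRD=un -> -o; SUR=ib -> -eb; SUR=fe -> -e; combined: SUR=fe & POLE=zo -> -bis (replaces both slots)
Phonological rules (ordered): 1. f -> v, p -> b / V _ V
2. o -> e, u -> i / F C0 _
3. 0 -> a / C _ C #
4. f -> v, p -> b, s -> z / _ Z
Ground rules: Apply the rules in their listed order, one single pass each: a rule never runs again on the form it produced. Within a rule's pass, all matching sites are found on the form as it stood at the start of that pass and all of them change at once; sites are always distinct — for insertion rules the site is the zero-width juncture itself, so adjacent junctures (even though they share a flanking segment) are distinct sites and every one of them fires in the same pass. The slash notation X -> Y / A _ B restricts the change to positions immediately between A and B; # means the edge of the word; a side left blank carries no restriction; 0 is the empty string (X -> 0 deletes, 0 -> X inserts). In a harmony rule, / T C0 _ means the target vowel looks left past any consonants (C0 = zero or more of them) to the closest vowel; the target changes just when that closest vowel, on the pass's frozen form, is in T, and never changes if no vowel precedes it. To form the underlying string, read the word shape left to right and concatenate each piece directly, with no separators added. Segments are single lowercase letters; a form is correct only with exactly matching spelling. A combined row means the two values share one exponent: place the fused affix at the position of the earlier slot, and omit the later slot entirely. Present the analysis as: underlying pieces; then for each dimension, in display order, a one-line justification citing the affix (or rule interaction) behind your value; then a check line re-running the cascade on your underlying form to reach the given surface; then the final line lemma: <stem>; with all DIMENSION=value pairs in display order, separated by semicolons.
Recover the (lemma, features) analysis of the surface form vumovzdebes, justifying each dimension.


underlying: vumo-fz-d-eb-os
ASPECT=em - signalled by the affix -d
POLE=so - signalled by the affix -os
GRD=pa - signalled by the affix -fz
SUR=ib - signalled by the affix -eb
check: vumofzdebos -> vumofzdebos -> vumofzdebes -> vumofzdebes -> vumovzdebes
lemma: vumo; ASPECT=em; POLE=so; GRD=pa; SUR=ib
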